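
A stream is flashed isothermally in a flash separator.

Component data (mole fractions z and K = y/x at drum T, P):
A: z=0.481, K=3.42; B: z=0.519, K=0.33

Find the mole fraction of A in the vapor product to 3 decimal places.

y_A = 0.742

Rachford–Rice: g(V/F) = Σ zᵢ(Kᵢ−1)/(1+V/F(Kᵢ−1)) = 0.
g(0) = ΣzᵢKᵢ − 1 = 0.816 and g(1) = 1 − Σzᵢ/Kᵢ = -0.713, so a root lies in (0, 1).
Binary case is linear: z₁(K₁−1)(1+V/F(K₂−1)) + z₂(K₂−1)(1+V/F(K₁−1)) = 0
⇒ V/F = [z₁(K₁−1)+z₂(K₂−1)] / [−(K₁−1)(K₂−1)] = 0.8163/1.6214 = 0.503
Compositions from xᵢ = zᵢ/(1+V/F(Kᵢ−1)), yᵢ = Kᵢxᵢ:
  A: x = 0.217, y = 0.742
  B: x = 0.783, y = 0.258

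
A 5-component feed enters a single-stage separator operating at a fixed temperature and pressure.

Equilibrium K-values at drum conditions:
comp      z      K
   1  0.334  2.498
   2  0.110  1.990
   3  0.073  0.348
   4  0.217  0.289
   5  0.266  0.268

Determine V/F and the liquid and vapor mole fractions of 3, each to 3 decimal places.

V/F = 0.215, x_3 = 0.085, y_3 = 0.030

Newton–Raphson from V/F = 0.5:
  V/F = 0.500: g = -0.2582, g' = -0.980 → V/F = 0.237
  V/F = 0.237: g = -0.0196, g' = -0.890 → V/F = 0.215
Converged at V/F = 0.215.
Compositions from xᵢ = zᵢ/(1+V/F(Kᵢ−1)), yᵢ = Kᵢxᵢ:
  1: x = 0.253, y = 0.631
  2: x = 0.091, y = 0.181
  3: x = 0.085, y = 0.030
  4: x = 0.256, y = 0.074
  5: x = 0.316, y = 0.085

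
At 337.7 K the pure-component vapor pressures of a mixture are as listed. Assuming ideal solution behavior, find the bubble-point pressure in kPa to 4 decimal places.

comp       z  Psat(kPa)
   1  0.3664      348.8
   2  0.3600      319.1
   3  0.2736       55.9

Pbub = 257.9706 kPa

At the bubble point ψ → 0, so ΣzᵢKᵢ = 1 with Kᵢ = Pᵢˢᵃᵗ/P ⇒ P = ΣzᵢPᵢˢᵃᵗ.
P = 0.3664·348.8 + 0.3600·319.1 + 0.2736·55.9 = 257.9706 kPa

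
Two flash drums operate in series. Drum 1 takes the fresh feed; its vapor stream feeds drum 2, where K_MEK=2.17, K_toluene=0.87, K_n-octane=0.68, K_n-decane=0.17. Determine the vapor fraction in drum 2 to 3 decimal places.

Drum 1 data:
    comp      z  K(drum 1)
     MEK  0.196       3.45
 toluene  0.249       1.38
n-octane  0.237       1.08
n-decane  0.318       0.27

Drum 1:
Newton iteration, ψ₁⁰ = 0.5:
  ψ₁ = 0.500: g = -0.0520, g' = -0.685 → ψ₁ = 0.424
  ψ₁ = 0.424: g = -0.0009, g' = -0.667 → ψ₁ = 0.423
Converged at ψ₁ = 0.423.
Drum-1 compositions:
  MEK: x = 0.096, y = 0.332
  toluene: x = 0.215, y = 0.296
  n-octane: x = 0.229, y = 0.248
  n-decane: x = 0.460, y = 0.124
Drum-2 feed = drum-1 vapor: z₂ = (0.3322, 0.2961, 0.2476, 0.1242).
Drum 2:
Material balance + equilibrium reduce to Σ zᵢ(Kᵢ−1)/(1+ψ₂(Kᵢ−1)) = 0.
Check two-phase: ΣzᵢKᵢ = 1.168 > 1 and Σzᵢ/Kᵢ = 1.588 > 1, so g(0) = 0.168 > 0 and g(1) = -0.588 < 0.
Iterate (Newton) starting at ψ₂ = 0.54:
  ψ₂ = 0.540: g = -0.0858, g' = -0.495 → ψ₂ = 0.367
  ψ₂ = 0.367: g = -0.0063, g' = -0.437 → ψ₂ = 0.352
Converged at ψ₂ = 0.352.
  MEK: x = 0.235, y = 0.511
  toluene: x = 0.310, y = 0.270
  n-octane: x = 0.279, y = 0.190
  n-decane: x = 0.175, y = 0.030

V/F (drum 2) = 0.352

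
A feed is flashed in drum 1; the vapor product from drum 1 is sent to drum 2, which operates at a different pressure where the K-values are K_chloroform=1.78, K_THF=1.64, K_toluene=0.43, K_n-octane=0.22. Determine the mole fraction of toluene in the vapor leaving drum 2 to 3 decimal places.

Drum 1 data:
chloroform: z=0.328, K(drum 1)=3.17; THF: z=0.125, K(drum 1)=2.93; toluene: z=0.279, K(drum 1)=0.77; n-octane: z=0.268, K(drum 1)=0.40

Drum 1:
Rachford–Rice: g(ψ₁) = Σ zᵢ(Kᵢ−1)/(1+ψ₁(Kᵢ−1)) = 0.
Check two-phase: ΣzᵢKᵢ = 1.728 > 1 and Σzᵢ/Kᵢ = 1.178 > 1, so g(0) = 0.728 > 0 and g(1) = -0.178 < 0.
Newton iteration, ψ₁⁰ = 0.5:
  ψ₁ = 0.500: g = 0.1619, g' = -0.692 → ψ₁ = 0.734
  ψ₁ = 0.734: g = 0.0097, g' = -0.639 → ψ₁ = 0.749
Converged at ψ₁ = 0.749.
Drum-1 compositions:
  chloroform: x = 0.125, y = 0.396
  THF: x = 0.051, y = 0.150
  toluene: x = 0.337, y = 0.260
  n-octane: x = 0.487, y = 0.195
Drum-2 feed = drum-1 vapor: z₂ = (0.3960, 0.1497, 0.2596, 0.1948).
Drum 2:
Let ψ₂ = V/F and solve Σ zᵢ(Kᵢ−1)/(1+ψ₂(Kᵢ−1)) = 0.
Feasibility: ΣzᵢKᵢ = 1.105, Σzᵢ/Kᵢ = 1.803 — both > 1, two phases present.
Newton–Raphson from ψ₂ = 0.5:
  ψ₂ = 0.500: g = -0.1612, g' = -0.643 → ψ₂ = 0.249
  ψ₂ = 0.249: g = -0.0199, g' = -0.512 → ψ₂ = 0.211
  ψ₂ = 0.211: g = -0.0002, g' = -0.504 → ψ₂ = 0.210
Converged at ψ₂ = 0.210.
  chloroform: x = 0.340, y = 0.606
  THF: x = 0.132, y = 0.216
  toluene: x = 0.295, y = 0.127
  n-octane: x = 0.233, y = 0.051

y_toluene (drum 2) = 0.127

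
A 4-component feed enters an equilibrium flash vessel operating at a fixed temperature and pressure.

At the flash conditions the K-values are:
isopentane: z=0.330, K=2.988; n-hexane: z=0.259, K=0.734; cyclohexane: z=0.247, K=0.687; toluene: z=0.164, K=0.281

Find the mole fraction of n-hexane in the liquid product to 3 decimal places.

x_n-hexane = 0.295

Rachford–Rice: g(V/F) = Σ zᵢ(Kᵢ−1)/(1+V/F(Kᵢ−1)) = 0.
Check two-phase: ΣzᵢKᵢ = 1.392 > 1 and Σzᵢ/Kᵢ = 1.406 > 1, so g(0) = 0.392 > 0 and g(1) = -0.406 < 0.
Newton iteration, V/F⁰ = 0.32:
  V/F = 0.320: g = 0.0866, g' = -0.682 → V/F = 0.447
  V/F = 0.447: g = 0.0055, g' = -0.606 → V/F = 0.456
Converged at V/F = 0.456.
Compositions from xᵢ = zᵢ/(1+V/F(Kᵢ−1)), yᵢ = Kᵢxᵢ:
  isopentane: x = 0.173, y = 0.517
  n-hexane: x = 0.295, y = 0.216
  cyclohexane: x = 0.288, y = 0.198
  toluene: x = 0.244, y = 0.069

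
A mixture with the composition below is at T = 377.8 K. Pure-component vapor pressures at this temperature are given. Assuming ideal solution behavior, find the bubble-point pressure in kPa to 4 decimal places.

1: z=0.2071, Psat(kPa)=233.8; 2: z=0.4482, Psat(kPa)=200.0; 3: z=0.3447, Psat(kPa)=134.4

At the bubble point ψ → 0, so ΣzᵢKᵢ = 1 with Kᵢ = Pᵢˢᵃᵗ/P ⇒ P = ΣzᵢPᵢˢᵃᵗ.
P = 0.2071·233.8 + 0.4482·200.0 + 0.3447·134.4 = 184.3877 kPa

Pbub = 184.3877 kPa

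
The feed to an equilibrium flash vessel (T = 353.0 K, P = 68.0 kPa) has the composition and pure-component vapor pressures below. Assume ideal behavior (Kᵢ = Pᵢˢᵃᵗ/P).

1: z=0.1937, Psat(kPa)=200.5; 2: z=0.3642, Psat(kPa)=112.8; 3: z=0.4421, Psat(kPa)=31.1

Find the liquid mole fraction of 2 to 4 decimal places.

x_2 = 0.2633

Raoult's law: Kᵢ = Pᵢˢᵃᵗ/P = Pᵢˢᵃᵗ/68.0.
  K_1 = 200.5/68.0 = 2.948529, K_2 = 112.8/68.0 = 1.658824, K_3 = 31.1/68.0 = 0.457353
Let ψ = V/F and solve Σ zᵢ(Kᵢ−1)/(1+ψ(Kᵢ−1)) = 0.
g(0) = ΣzᵢKᵢ − 1 = 0.3775 and g(1) = 1 − Σzᵢ/Kᵢ = -0.2519, so a root lies in (0, 1).
Iterate (Newton) starting at ψ = 0.5:
  ψ = 0.5000: g = 0.04243, g' = -0.5233 → ψ = 0.5811
  ψ = 0.5811: g = 0.00014, g' = -0.5221 → ψ = 0.5813
Converged at ψ = 0.5813.
Compositions from xᵢ = zᵢ/(1+ψ(Kᵢ−1)), yᵢ = Kᵢxᵢ:
  1: x = 0.0908, y = 0.2678
  2: x = 0.2633, y = 0.4368
  3: x = 0.6458, y = 0.2954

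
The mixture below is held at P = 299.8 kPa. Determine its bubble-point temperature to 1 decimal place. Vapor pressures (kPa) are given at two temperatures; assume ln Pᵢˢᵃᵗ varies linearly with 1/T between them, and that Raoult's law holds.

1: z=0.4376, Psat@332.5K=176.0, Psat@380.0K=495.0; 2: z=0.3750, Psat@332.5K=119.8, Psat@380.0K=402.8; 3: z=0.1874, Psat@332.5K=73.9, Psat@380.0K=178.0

Bubble-point temperature: ΣzᵢPᵢˢᵃᵗ(T) = P. Interpolate ln Pᵢˢᵃᵗ = aᵢ + bᵢ/T.
  T = 332.5 K: ΣzᵢPᵢˢᵃᵗ = 135.79 kPa
  T = 380.0 K: ΣzᵢPᵢˢᵃᵗ = 401.02 kPa
  T = 356.2 K: ΣzᵢPᵢˢᵃᵗ = 241.33 kPa
  T = 368.1 K: ΣzᵢPᵢˢᵃᵗ = 313.56 kPa
  T = 362.1 K: ΣzᵢPᵢˢᵃᵗ = 275.35 kPa
  T = 365.1 K: ΣzᵢPᵢˢᵃᵗ = 293.98 kPa
  T = 366.6 K: ΣzᵢPᵢˢᵃᵗ = 303.65 kPa
Interpolating between 365.1 K and 366.6 K gives T ≈ 366.0 K.

T = 366.0 K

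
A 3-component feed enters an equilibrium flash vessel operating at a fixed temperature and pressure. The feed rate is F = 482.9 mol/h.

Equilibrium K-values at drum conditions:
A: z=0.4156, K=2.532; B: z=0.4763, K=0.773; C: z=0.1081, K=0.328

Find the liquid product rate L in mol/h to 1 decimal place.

Rachford–Rice: g(V/F) = Σ zᵢ(Kᵢ−1)/(1+V/F(Kᵢ−1)) = 0.
Feasibility: ΣzᵢKᵢ = 1.4559, Σzᵢ/Kᵢ = 1.1099 — both > 1, two phases present.
Newton iteration, V/F⁰ = 0.33:
  V/F = 0.3300: g = 0.21268, g' = -0.5396 → V/F = 0.7241
  V/F = 0.7241: g = 0.03095, g' = -0.4396 → V/F = 0.7946
  V/F = 0.7946: g = -0.00062, g' = -0.4597 → V/F = 0.7932
Converged at V/F = 0.7932.
Then V = V/F·F = 0.7932·482.9 = 383.0 mol/h and L = F − V = 99.9 mol/h.

L = 99.9 mol/h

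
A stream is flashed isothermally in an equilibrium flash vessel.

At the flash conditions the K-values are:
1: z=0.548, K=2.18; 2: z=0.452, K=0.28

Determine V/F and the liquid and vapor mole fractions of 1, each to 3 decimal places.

V/F = 0.378, x_1 = 0.379, y_1 = 0.826

Newton–Raphson from V/F = 0.61:
  V/F = 0.610: g = -0.2043, g' = -1.003 → V/F = 0.406
  V/F = 0.406: g = -0.0229, g' = -0.817 → V/F = 0.378
Converged at V/F = 0.378.
Compositions from xᵢ = zᵢ/(1+V/F(Kᵢ−1)), yᵢ = Kᵢxᵢ:
  1: x = 0.379, y = 0.826
  2: x = 0.621, y = 0.174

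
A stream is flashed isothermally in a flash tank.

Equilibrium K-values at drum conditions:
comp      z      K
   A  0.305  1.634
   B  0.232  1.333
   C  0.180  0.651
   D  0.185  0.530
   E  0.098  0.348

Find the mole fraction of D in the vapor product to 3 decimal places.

y_D = 0.110

Rachford–Rice: g(ψ) = Σ zᵢ(Kᵢ−1)/(1+ψ(Kᵢ−1)) = 0.
Feasibility: ΣzᵢKᵢ = 1.057, Σzᵢ/Kᵢ = 1.268 — both > 1, two phases present.
Iterate (Newton) starting at ψ = 0.5:
  ψ = 0.500: g = -0.0715, g' = -0.283 → ψ = 0.248
  ψ = 0.248: g = -0.0049, g' = -0.251 → ψ = 0.228
Converged at ψ = 0.228.
Compositions from xᵢ = zᵢ/(1+ψ(Kᵢ−1)), yᵢ = Kᵢxᵢ:
  A: x = 0.266, y = 0.435
  B: x = 0.216, y = 0.287
  C: x = 0.196, y = 0.127
  D: x = 0.207, y = 0.110
  E: x = 0.115, y = 0.040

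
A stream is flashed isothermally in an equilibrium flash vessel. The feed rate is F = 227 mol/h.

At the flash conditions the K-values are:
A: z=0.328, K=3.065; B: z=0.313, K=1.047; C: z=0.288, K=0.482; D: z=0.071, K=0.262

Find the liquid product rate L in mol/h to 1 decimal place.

Let ψ = V/F and solve Σ zᵢ(Kᵢ−1)/(1+ψ(Kᵢ−1)) = 0.
g(0) = ΣzᵢKᵢ − 1 = 0.490 and g(1) = 1 − Σzᵢ/Kᵢ = -0.274, so a root lies in (0, 1).
Iterate (Newton) starting at ψ = 0.67:
  ψ = 0.670: g = -0.0337, g' = -0.579 → ψ = 0.612
  ψ = 0.612: g = -0.0004, g' = -0.568 → ψ = 0.611
Converged at ψ = 0.611.
Then V = ψ·F = 0.6111·227 = 138.7 mol/h and L = F − V = 88.3 mol/h.

L = 88.3 mol/h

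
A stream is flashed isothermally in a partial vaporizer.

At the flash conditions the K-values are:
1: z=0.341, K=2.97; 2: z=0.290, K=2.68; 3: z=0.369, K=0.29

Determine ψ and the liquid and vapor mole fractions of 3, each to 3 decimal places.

ψ = 0.687, x_3 = 0.721, y_3 = 0.209

Let ψ = V/F and solve Σ zᵢ(Kᵢ−1)/(1+ψ(Kᵢ−1)) = 0.
Check two-phase: ΣzᵢKᵢ = 1.897 > 1 and Σzᵢ/Kᵢ = 1.495 > 1, so g(0) = 0.897 > 0 and g(1) = -0.495 < 0.
Newton iteration, ψ⁰ = 0.5:
  ψ = 0.500: g = 0.1970, g' = -1.025 → ψ = 0.692
  ψ = 0.692: g = -0.0058, g' = -1.131 → ψ = 0.687
Converged at ψ = 0.687.
Compositions from xᵢ = zᵢ/(1+ψ(Kᵢ−1)), yᵢ = Kᵢxᵢ:
  1: x = 0.145, y = 0.430
  2: x = 0.135, y = 0.361
  3: x = 0.721, y = 0.209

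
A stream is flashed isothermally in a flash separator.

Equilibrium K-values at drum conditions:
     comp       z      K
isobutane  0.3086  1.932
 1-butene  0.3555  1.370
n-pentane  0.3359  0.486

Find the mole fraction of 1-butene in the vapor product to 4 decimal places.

Material balance + equilibrium reduce to Σ zᵢ(Kᵢ−1)/(1+V/F(Kᵢ−1)) = 0.
Feasibility: ΣzᵢKᵢ = 1.2465, Σzᵢ/Kᵢ = 1.1104 — both > 1, two phases present.
Newton–Raphson from V/F = 0.5:
  V/F = 0.5000: g = 0.07482, g' = -0.3201 → V/F = 0.7337
  V/F = 0.7337: g = -0.00292, g' = -0.3534 → V/F = 0.7254
Converged at V/F = 0.7254.
Compositions from xᵢ = zᵢ/(1+V/F(Kᵢ−1)), yᵢ = Kᵢxᵢ:
  isobutane: x = 0.1841, y = 0.3557
  1-butene: x = 0.2803, y = 0.3840
  n-pentane: x = 0.5356, y = 0.2603

y_1-butene = 0.3840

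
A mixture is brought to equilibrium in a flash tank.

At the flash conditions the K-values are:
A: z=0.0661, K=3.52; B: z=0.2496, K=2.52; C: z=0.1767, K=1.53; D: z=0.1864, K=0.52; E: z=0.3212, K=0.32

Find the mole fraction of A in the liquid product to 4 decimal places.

x_A = 0.0338

Rachford–Rice: g(β) = Σ zᵢ(Kᵢ−1)/(1+β(Kᵢ−1)) = 0.
Check two-phase: ΣzᵢKᵢ = 1.3317 > 1 and Σzᵢ/Kᵢ = 1.5955 > 1, so g(0) = 0.3317 > 0 and g(1) = -0.5955 < 0.
Newton–Raphson from β = 0.5:
  β = 0.5000: g = -0.08536, g' = -0.7147 → β = 0.3806
  β = 0.3806: g = -0.00082, g' = -0.7098 → β = 0.3794
Converged at β = 0.3794.
Compositions from xᵢ = zᵢ/(1+β(Kᵢ−1)), yᵢ = Kᵢxᵢ:
  A: x = 0.0338, y = 0.1189
  B: x = 0.1583, y = 0.3989
  C: x = 0.1471, y = 0.2251
  D: x = 0.2279, y = 0.1185
  E: x = 0.4329, y = 0.1385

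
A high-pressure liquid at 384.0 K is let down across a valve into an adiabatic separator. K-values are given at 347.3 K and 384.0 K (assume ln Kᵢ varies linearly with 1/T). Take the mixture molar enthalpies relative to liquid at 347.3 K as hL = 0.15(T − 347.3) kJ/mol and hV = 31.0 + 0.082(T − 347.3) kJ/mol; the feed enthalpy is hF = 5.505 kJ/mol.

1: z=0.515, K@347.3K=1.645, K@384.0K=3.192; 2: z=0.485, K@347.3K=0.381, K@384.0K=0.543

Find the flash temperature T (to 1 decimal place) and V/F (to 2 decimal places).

T = 349.5 K, V/F = 0.17

Adiabatic flash: solve Rachford–Rice at each trial T, then check hF = ψ·hV(T) + (1−ψ)·hL(T).
  T = 347.3 K: K = (1.645, 0.381), RR gives ψ = 0.080, H_out = 2.482 kJ/mol
  T = 384.0 K: K = (3.192, 0.543), RR gives ψ = 0.906, H_out = 31.320 kJ/mol
  T = 365.6 K: K = (2.328, 0.459), RR gives ψ = 0.586, H_out = 20.185 kJ/mol
  T = 356.5 K: K = (1.967, 0.419), RR gives ψ = 0.385, H_out = 13.088 kJ/mol
  T = 351.9 K: K = (1.801, 0.400), RR gives ψ = 0.253, H_out = 8.448 kJ/mol
  T = 349.6 K: K = (1.722, 0.390), RR gives ψ = 0.173, H_out = 5.678 kJ/mol
Linear interpolation between T = 347.3 (H_out = 2.482) and T = 349.6 (H_out = 5.678) on hF = 5.505 gives T ≈ 349.5 K, at which ψ = 0.17.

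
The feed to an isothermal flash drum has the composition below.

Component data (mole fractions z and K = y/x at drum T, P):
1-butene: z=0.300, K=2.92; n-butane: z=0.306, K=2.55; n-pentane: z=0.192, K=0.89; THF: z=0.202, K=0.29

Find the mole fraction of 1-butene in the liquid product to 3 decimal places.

x_1-butene = 0.111

Rachford–Rice: g(β) = Σ zᵢ(Kᵢ−1)/(1+β(Kᵢ−1)) = 0.
Check two-phase: ΣzᵢKᵢ = 1.886 > 1 and Σzᵢ/Kᵢ = 1.135 > 1, so g(0) = 0.886 > 0 and g(1) = -0.135 < 0.
Newton iteration, β⁰ = 0.5:
  β = 0.500: g = 0.3164, g' = -0.769 → β = 0.912
  β = 0.912: g = -0.0241, g' = -1.094 → β = 0.890
  β = 0.890: g = -0.0007, g' = -1.034 → β = 0.889
Converged at β = 0.889.
Compositions from xᵢ = zᵢ/(1+β(Kᵢ−1)), yᵢ = Kᵢxᵢ:
  1-butene: x = 0.111, y = 0.324
  n-butane: x = 0.129, y = 0.328
  n-pentane: x = 0.213, y = 0.189
  THF: x = 0.548, y = 0.159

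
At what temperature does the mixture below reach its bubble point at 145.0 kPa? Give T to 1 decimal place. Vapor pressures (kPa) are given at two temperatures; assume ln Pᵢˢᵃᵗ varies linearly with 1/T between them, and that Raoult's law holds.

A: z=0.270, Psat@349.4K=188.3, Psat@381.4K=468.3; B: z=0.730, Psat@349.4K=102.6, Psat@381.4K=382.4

Bubble-point temperature: ΣzᵢPᵢˢᵃᵗ(T) = P. Interpolate ln Pᵢˢᵃᵗ = aᵢ + bᵢ/T.
  T = 349.4 K: ΣzᵢPᵢˢᵃᵗ = 125.74 kPa
  T = 381.4 K: ΣzᵢPᵢˢᵃᵗ = 405.59 kPa
  T = 365.4 K: ΣzᵢPᵢˢᵃᵗ = 230.61 kPa
  T = 357.4 K: ΣzᵢPᵢˢᵃᵗ = 171.22 kPa
  T = 353.4 K: ΣzᵢPᵢˢᵃᵗ = 146.93 kPa
  T = 351.4 K: ΣzᵢPᵢˢᵃᵗ = 135.97 kPa
  T = 352.4 K: ΣzᵢPᵢˢᵃᵗ = 141.36 kPa
Interpolating between 352.4 K and 353.4 K gives T ≈ 353.1 K.

T = 353.1 K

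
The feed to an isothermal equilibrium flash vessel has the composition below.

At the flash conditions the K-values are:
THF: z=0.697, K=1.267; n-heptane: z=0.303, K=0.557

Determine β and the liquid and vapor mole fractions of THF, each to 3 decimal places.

Binary case is linear: z₁(K₁−1)(1+β(K₂−1)) + z₂(K₂−1)(1+β(K₁−1)) = 0
⇒ β = [z₁(K₁−1)+z₂(K₂−1)] / [−(K₁−1)(K₂−1)] = 0.0519/0.1183 = 0.439
Compositions from xᵢ = zᵢ/(1+β(Kᵢ−1)), yᵢ = Kᵢxᵢ:
  THF: x = 0.624, y = 0.791
  n-heptane: x = 0.376, y = 0.209

β = 0.439, x_THF = 0.624, y_THF = 0.791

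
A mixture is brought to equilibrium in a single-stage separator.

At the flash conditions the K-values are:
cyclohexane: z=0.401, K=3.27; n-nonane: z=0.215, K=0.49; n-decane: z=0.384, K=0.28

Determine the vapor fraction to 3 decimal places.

ψ = 0.354

Material balance + equilibrium reduce to Σ zᵢ(Kᵢ−1)/(1+ψ(Kᵢ−1)) = 0.
Check two-phase: ΣzᵢKᵢ = 1.524 > 1 and Σzᵢ/Kᵢ = 1.933 > 1, so g(0) = 0.524 > 0 and g(1) = -0.933 < 0.
Newton–Raphson from ψ = 0.6:
  ψ = 0.600: g = -0.2594, g' = -1.103 → ψ = 0.365
  ψ = 0.365: g = -0.0119, g' = -1.069 → ψ = 0.354
Converged at ψ = 0.354.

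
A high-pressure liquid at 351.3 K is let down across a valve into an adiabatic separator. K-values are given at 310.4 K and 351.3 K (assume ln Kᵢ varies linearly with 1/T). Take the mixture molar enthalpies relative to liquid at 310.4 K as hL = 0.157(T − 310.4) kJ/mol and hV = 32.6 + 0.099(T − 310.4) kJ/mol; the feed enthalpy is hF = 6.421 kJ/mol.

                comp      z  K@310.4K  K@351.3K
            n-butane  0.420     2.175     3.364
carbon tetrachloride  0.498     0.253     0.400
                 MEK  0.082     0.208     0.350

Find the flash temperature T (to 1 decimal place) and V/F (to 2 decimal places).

T = 318.4 K, V/F = 0.16

Adiabatic flash: solve Rachford–Rice at each trial T, then check hF = ψ·hV(T) + (1−ψ)·hL(T).
  T = 310.4 K: K = (2.175, 0.253, 0.208), RR gives ψ = 0.064, H_out = 2.082 kJ/mol
  T = 351.3 K: K = (3.364, 0.400, 0.350), RR gives ψ = 0.446, H_out = 19.912 kJ/mol
  T = 330.9 K: K = (2.743, 0.323, 0.274), RR gives ψ = 0.281, H_out = 12.051 kJ/mol
  T = 320.6 K: K = (2.450, 0.287, 0.240), RR gives ψ = 0.183, H_out = 7.473 kJ/mol
  T = 315.5 K: K = (2.311, 0.270, 0.224), RR gives ψ = 0.127, H_out = 4.918 kJ/mol
  T = 318.1 K: K = (2.381, 0.278, 0.232), RR gives ψ = 0.157, H_out = 6.250 kJ/mol
  T = 319.4 K: K = (2.417, 0.283, 0.236), RR gives ψ = 0.171, H_out = 6.893 kJ/mol
Linear interpolation between T = 318.1 (H_out = 6.250) and T = 319.4 (H_out = 6.893) on hF = 6.421 gives T ≈ 318.4 K, at which ψ = 0.16.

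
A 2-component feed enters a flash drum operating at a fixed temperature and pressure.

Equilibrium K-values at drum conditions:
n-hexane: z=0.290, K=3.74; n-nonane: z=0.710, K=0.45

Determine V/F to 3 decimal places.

Rachford–Rice: g(V/F) = Σ zᵢ(Kᵢ−1)/(1+V/F(Kᵢ−1)) = 0.
Check two-phase: ΣzᵢKᵢ = 1.404 > 1 and Σzᵢ/Kᵢ = 1.655 > 1, so g(0) = 0.404 > 0 and g(1) = -0.655 < 0.
Iterate (Newton) starting at V/F = 0.47:
  V/F = 0.470: g = -0.1793, g' = -0.807 → V/F = 0.248
  V/F = 0.248: g = 0.0213, g' = -1.060 → V/F = 0.268
Converged at V/F = 0.268.

V/F = 0.268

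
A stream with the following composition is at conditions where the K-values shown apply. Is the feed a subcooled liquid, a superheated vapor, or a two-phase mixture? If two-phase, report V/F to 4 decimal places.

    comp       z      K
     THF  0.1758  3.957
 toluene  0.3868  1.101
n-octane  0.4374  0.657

two-phase, V/F = 0.7333

ΣzᵢKᵢ = 1.4089; Σzᵢ/Kᵢ = 1.0615.
Both exceed 1, so a two-phase solution exists.
Material balance + equilibrium reduce to Σ zᵢ(Kᵢ−1)/(1+ψ(Kᵢ−1)) = 0.
Newton–Raphson from ψ = 0.5:
  ψ = 0.5000: g = 0.06584, g' = -0.3288 → ψ = 0.7003
  ψ = 0.7003: g = 0.00832, g' = -0.2556 → ψ = 0.7328
  ψ = 0.7328: g = 0.00012, g' = -0.2485 → ψ = 0.7333
Converged at ψ = 0.7333.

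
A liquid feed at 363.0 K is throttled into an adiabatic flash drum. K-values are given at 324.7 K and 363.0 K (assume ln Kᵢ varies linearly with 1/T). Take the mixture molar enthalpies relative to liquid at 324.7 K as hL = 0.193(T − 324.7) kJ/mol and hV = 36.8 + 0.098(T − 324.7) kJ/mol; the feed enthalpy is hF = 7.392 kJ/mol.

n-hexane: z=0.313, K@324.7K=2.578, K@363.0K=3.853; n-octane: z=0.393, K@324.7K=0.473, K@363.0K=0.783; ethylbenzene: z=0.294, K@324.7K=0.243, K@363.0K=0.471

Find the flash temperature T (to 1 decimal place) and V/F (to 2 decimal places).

Adiabatic flash: solve Rachford–Rice at each trial T, then check hF = ψ·hV(T) + (1−ψ)·hL(T).
  T = 324.7 K: K = (2.578, 0.473, 0.243), RR gives ψ = 0.064, H_out = 2.370 kJ/mol
  T = 363.0 K: K = (3.853, 0.783, 0.471), RR gives ψ = 0.606, H_out = 27.496 kJ/mol
  T = 343.9 K: K = (3.189, 0.618, 0.345), RR gives ψ = 0.305, H_out = 14.373 kJ/mol
  T = 334.3 K: K = (2.876, 0.543, 0.291), RR gives ψ = 0.185, H_out = 8.475 kJ/mol
  T = 329.5 K: K = (2.725, 0.507, 0.266), RR gives ψ = 0.125, H_out = 5.478 kJ/mol
  T = 331.9 K: K = (2.800, 0.525, 0.278), RR gives ψ = 0.155, H_out = 6.987 kJ/mol
Linear interpolation between T = 331.9 (H_out = 6.987) and T = 334.3 (H_out = 8.475) on hF = 7.392 gives T ≈ 332.6 K, at which ψ = 0.16.

T = 332.6 K, V/F = 0.16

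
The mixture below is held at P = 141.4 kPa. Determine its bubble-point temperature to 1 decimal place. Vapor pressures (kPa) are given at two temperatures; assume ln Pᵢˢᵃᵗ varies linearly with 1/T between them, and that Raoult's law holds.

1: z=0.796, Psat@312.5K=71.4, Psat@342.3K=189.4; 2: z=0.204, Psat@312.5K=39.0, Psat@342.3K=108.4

T = 335.7 K

Bubble-point temperature: ΣzᵢPᵢˢᵃᵗ(T) = P. Interpolate ln Pᵢˢᵃᵗ = aᵢ + bᵢ/T.
  T = 312.5 K: ΣzᵢPᵢˢᵃᵗ = 64.79 kPa
  T = 342.3 K: ΣzᵢPᵢˢᵃᵗ = 172.88 kPa
  T = 327.4 K: ΣzᵢPᵢˢᵃᵗ = 108.22 kPa
  T = 334.9 K: ΣzᵢPᵢˢᵃᵗ = 137.71 kPa
  T = 338.6 K: ΣzᵢPᵢˢᵃᵗ = 154.49 kPa
  T = 336.8 K: ΣzᵢPᵢˢᵃᵗ = 146.13 kPa
Interpolating between 334.9 K and 336.8 K gives T ≈ 335.7 K.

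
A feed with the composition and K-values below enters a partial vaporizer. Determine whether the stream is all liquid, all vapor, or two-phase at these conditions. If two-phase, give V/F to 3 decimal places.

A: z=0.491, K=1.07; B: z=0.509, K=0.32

ΣzᵢKᵢ = 0.688; Σzᵢ/Kᵢ = 2.050.
Since ΣzᵢKᵢ < 1 the mixture is below its bubble point — single liquid phase.

all liquid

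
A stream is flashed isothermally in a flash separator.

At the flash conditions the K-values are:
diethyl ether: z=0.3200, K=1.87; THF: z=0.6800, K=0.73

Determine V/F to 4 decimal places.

Material balance + equilibrium reduce to Σ zᵢ(Kᵢ−1)/(1+V/F(Kᵢ−1)) = 0.
Check two-phase: ΣzᵢKᵢ = 1.0948 > 1 and Σzᵢ/Kᵢ = 1.1026 > 1, so g(0) = 0.0948 > 0 and g(1) = -0.1026 < 0.
Iterate (Newton) starting at V/F = 0.5:
  V/F = 0.5000: g = -0.01825, g' = -0.1839 → V/F = 0.4008
  V/F = 0.4008: g = 0.00055, g' = -0.1955 → V/F = 0.4036
Converged at V/F = 0.4036.

V/F = 0.4036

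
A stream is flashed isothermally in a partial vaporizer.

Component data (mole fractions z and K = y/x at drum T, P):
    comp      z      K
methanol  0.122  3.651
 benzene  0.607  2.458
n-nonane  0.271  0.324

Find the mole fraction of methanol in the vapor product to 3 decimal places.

y_methanol = 0.131

Let ψ = V/F and solve Σ zᵢ(Kᵢ−1)/(1+ψ(Kᵢ−1)) = 0.
Check two-phase: ΣzᵢKᵢ = 2.025 > 1 and Σzᵢ/Kᵢ = 1.117 > 1, so g(0) = 1.025 > 0 and g(1) = -0.117 < 0.
Newton–Raphson from ψ = 0.66:
  ψ = 0.660: g = 0.2379, g' = -0.852 → ψ = 0.939
  ψ = 0.939: g = -0.0354, g' = -1.229 → ψ = 0.910
  ψ = 0.910: g = -0.0012, g' = -1.149 → ψ = 0.909
Converged at ψ = 0.909.
Compositions from xᵢ = zᵢ/(1+ψ(Kᵢ−1)), yᵢ = Kᵢxᵢ:
  methanol: x = 0.036, y = 0.131
  benzene: x = 0.261, y = 0.642
  n-nonane: x = 0.703, y = 0.228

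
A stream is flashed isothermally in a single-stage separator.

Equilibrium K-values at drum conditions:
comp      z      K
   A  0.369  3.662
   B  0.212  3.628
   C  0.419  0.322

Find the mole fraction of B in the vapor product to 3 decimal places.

Let ψ = V/F and solve Σ zᵢ(Kᵢ−1)/(1+ψ(Kᵢ−1)) = 0.
Feasibility: ΣzᵢKᵢ = 2.255, Σzᵢ/Kᵢ = 1.460 — both > 1, two phases present.
Iterate (Newton) starting at ψ = 0.5:
  ψ = 0.500: g = 0.2324, g' = -1.196 → ψ = 0.694
  ψ = 0.694: g = 0.0053, g' = -1.193 → ψ = 0.699
Converged at ψ = 0.699.
Compositions from xᵢ = zᵢ/(1+ψ(Kᵢ−1)), yᵢ = Kᵢxᵢ:
  A: x = 0.129, y = 0.472
  B: x = 0.075, y = 0.271
  C: x = 0.796, y = 0.256

y_B = 0.271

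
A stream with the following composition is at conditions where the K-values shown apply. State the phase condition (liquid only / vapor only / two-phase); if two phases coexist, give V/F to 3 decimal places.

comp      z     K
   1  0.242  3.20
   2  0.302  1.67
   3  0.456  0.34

ΣzᵢKᵢ = 1.434; Σzᵢ/Kᵢ = 1.598.
Both exceed 1, so a two-phase solution exists.
Material balance + equilibrium reduce to Σ zᵢ(Kᵢ−1)/(1+ψ(Kᵢ−1)) = 0.
Newton iteration, ψ⁰ = 0.5:
  ψ = 0.500: g = -0.0441, g' = -0.784 → ψ = 0.444
  ψ = 0.444: g = -0.0002, g' = -0.778 → ψ = 0.443
Converged at ψ = 0.443.

two-phase, V/F = 0.443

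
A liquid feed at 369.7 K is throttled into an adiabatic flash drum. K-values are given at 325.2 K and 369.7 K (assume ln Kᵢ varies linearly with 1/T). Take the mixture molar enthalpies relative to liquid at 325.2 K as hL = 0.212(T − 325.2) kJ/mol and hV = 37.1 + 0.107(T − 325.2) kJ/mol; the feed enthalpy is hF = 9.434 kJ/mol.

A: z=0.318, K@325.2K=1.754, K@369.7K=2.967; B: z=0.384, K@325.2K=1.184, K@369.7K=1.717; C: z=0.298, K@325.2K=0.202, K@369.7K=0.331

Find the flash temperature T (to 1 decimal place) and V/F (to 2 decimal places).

T = 327.5 K, V/F = 0.24

Adiabatic flash: solve Rachford–Rice at each trial T, then check hF = ψ·hV(T) + (1−ψ)·hL(T).
  T = 325.2 K: K = (1.754, 1.184, 0.202), RR gives ψ = 0.184, H_out = 6.842 kJ/mol
  T = 369.7 K: K = (2.967, 1.717, 0.331), RR gives ψ = 0.788, H_out = 34.971 kJ/mol
  T = 347.4 K: K = (2.319, 1.442, 0.263), RR gives ψ = 0.564, H_out = 24.324 kJ/mol
  T = 336.3 K: K = (2.026, 1.311, 0.231), RR gives ψ = 0.412, H_out = 17.154 kJ/mol
  T = 330.8 K: K = (1.889, 1.248, 0.217), RR gives ψ = 0.313, H_out = 12.613 kJ/mol
  T = 328.0 K: K = (1.821, 1.216, 0.209), RR gives ψ = 0.253, H_out = 9.906 kJ/mol
  T = 326.6 K: K = (1.787, 1.200, 0.206), RR gives ψ = 0.220, H_out = 8.424 kJ/mol
  T = 327.3 K: K = (1.804, 1.208, 0.207), RR gives ψ = 0.237, H_out = 9.177 kJ/mol
Linear interpolation between T = 327.3 (H_out = 9.177) and T = 328.0 (H_out = 9.906) on hF = 9.434 gives T ≈ 327.5 K, at which ψ = 0.24.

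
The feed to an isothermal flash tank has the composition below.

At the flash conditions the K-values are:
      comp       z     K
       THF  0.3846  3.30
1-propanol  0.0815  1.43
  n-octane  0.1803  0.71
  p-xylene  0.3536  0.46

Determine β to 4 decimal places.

β = 0.6887

Let β = V/F and solve Σ zᵢ(Kᵢ−1)/(1+β(Kᵢ−1)) = 0.
Check two-phase: ΣzᵢKᵢ = 1.6764 > 1 and Σzᵢ/Kᵢ = 1.1962 > 1, so g(0) = 0.6764 > 0 and g(1) = -0.1962 < 0.
Newton iteration, β⁰ = 0.33:
  β = 0.3300: g = 0.24341, g' = -0.8403 → β = 0.6197
  β = 0.6197: g = 0.04171, g' = -0.6107 → β = 0.6879
  β = 0.6879: g = 0.00048, g' = -0.5988 → β = 0.6887
Converged at β = 0.6887.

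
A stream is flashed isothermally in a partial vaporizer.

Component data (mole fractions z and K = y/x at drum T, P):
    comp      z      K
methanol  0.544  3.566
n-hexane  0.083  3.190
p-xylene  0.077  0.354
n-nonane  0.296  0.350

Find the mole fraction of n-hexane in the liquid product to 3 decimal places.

x_n-hexane = 0.030

Rachford–Rice: g(V/F) = Σ zᵢ(Kᵢ−1)/(1+V/F(Kᵢ−1)) = 0.
Feasibility: ΣzᵢKᵢ = 2.336, Σzᵢ/Kᵢ = 1.242 — both > 1, two phases present.
Newton iteration, V/F⁰ = 0.5:
  V/F = 0.500: g = 0.3397, g' = -1.123 → V/F = 0.803
  V/F = 0.803: g = 0.0166, g' = -1.120 → V/F = 0.817
Converged at V/F = 0.817.
Compositions from xᵢ = zᵢ/(1+V/F(Kᵢ−1)), yᵢ = Kᵢxᵢ:
  methanol: x = 0.176, y = 0.626
  n-hexane: x = 0.030, y = 0.095
  p-xylene: x = 0.163, y = 0.058
  n-nonane: x = 0.631, y = 0.221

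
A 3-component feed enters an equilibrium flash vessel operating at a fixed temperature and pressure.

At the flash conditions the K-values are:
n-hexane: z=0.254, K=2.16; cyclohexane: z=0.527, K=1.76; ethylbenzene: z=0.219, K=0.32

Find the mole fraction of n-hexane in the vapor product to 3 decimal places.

Rachford–Rice: g(V/F) = Σ zᵢ(Kᵢ−1)/(1+V/F(Kᵢ−1)) = 0.
Check two-phase: ΣzᵢKᵢ = 1.546 > 1 and Σzᵢ/Kᵢ = 1.101 > 1, so g(0) = 0.546 > 0 and g(1) = -0.101 < 0.
Iterate (Newton) starting at V/F = 0.5:
  V/F = 0.500: g = 0.2511, g' = -0.529 → V/F = 0.974
  V/F = 0.974: g = -0.0730, g' = -1.065 → V/F = 0.906
  V/F = 0.906: g = -0.0070, g' = -0.875 → V/F = 0.898
Converged at V/F = 0.898.
Compositions from xᵢ = zᵢ/(1+V/F(Kᵢ−1)), yᵢ = Kᵢxᵢ:
  n-hexane: x = 0.124, y = 0.269
  cyclohexane: x = 0.313, y = 0.551
  ethylbenzene: x = 0.562, y = 0.180

y_n-hexane = 0.269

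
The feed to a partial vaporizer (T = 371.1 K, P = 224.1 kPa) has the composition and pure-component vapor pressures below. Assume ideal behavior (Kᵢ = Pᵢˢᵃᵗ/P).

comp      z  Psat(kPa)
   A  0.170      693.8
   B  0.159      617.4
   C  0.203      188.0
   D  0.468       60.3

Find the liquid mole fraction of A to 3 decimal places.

x_A = 0.116

Raoult's law: Kᵢ = Pᵢˢᵃᵗ/P = Pᵢˢᵃᵗ/224.1.
  K_A = 693.8/224.1 = 3.09594, K_B = 617.4/224.1 = 2.75502, K_C = 188.0/224.1 = 0.83891, K_D = 60.3/224.1 = 0.26908
Material balance + equilibrium reduce to Σ zᵢ(Kᵢ−1)/(1+V/F(Kᵢ−1)) = 0.
g(0) = ΣzᵢKᵢ − 1 = 0.261 and g(1) = 1 − Σzᵢ/Kᵢ = -1.094, so a root lies in (0, 1).
Newton iteration, V/F⁰ = 0.4:
  V/F = 0.400: g = -0.1606, g' = -0.895 → V/F = 0.221
  V/F = 0.221: g = 0.0030, g' = -0.965 → V/F = 0.224
Converged at V/F = 0.224.
Compositions from xᵢ = zᵢ/(1+V/F(Kᵢ−1)), yᵢ = Kᵢxᵢ:
  A: x = 0.116, y = 0.358
  B: x = 0.114, y = 0.315
  C: x = 0.211, y = 0.177
  D: x = 0.560, y = 0.151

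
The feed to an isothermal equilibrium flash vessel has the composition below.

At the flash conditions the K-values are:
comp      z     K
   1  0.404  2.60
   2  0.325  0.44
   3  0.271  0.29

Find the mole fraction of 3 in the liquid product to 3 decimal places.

Rachford–Rice: g(β) = Σ zᵢ(Kᵢ−1)/(1+β(Kᵢ−1)) = 0.
Check two-phase: ΣzᵢKᵢ = 1.272 > 1 and Σzᵢ/Kᵢ = 1.829 > 1, so g(0) = 0.272 > 0 and g(1) = -0.829 < 0.
Newton–Raphson from β = 0.5:
  β = 0.500: g = -0.1920, g' = -0.844 → β = 0.273
  β = 0.273: g = -0.0033, g' = -0.853 → β = 0.269
Converged at β = 0.269.
Compositions from xᵢ = zᵢ/(1+β(Kᵢ−1)), yᵢ = Kᵢxᵢ:
  1: x = 0.283, y = 0.735
  2: x = 0.383, y = 0.168
  3: x = 0.335, y = 0.097

x_3 = 0.335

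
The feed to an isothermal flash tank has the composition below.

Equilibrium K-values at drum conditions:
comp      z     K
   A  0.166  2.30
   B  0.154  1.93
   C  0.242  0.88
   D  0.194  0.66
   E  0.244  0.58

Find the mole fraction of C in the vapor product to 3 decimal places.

Newton iteration, ψ⁰ = 0.5:
  ψ = 0.500: g = -0.0115, g' = -0.271 → ψ = 0.457
  ψ = 0.457: g = 0.0001, g' = -0.277 → ψ = 0.458
Converged at ψ = 0.458.
Compositions from xᵢ = zᵢ/(1+ψ(Kᵢ−1)), yᵢ = Kᵢxᵢ:
  A: x = 0.104, y = 0.239
  B: x = 0.108, y = 0.208
  C: x = 0.256, y = 0.225
  D: x = 0.230, y = 0.152
  E: x = 0.302, y = 0.175

y_C = 0.225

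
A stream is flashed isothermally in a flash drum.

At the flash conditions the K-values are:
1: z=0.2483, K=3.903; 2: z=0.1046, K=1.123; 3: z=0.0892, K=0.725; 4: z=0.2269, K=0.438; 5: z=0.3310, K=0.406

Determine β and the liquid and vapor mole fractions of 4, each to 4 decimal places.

Rachford–Rice: g(β) = Σ zᵢ(Kᵢ−1)/(1+β(Kᵢ−1)) = 0.
g(0) = ΣzᵢKᵢ − 1 = 0.3850 and g(1) = 1 − Σzᵢ/Kᵢ = -0.6131, so a root lies in (0, 1).
Newton–Raphson from β = 0.5:
  β = 0.5000: g = -0.17932, g' = -0.7336 → β = 0.2556
  β = 0.2556: g = 0.01920, g' = -0.9590 → β = 0.2756
  β = 0.2756: g = 0.00037, g' = -0.9225 → β = 0.2760
Converged at β = 0.2760.
Compositions from xᵢ = zᵢ/(1+β(Kᵢ−1)), yᵢ = Kᵢxᵢ:
  1: x = 0.1379, y = 0.5380
  2: x = 0.1012, y = 0.1136
  3: x = 0.0965, y = 0.0700
  4: x = 0.2686, y = 0.1176
  5: x = 0.3959, y = 0.1607

β = 0.2760, x_4 = 0.2686, y_4 = 0.1176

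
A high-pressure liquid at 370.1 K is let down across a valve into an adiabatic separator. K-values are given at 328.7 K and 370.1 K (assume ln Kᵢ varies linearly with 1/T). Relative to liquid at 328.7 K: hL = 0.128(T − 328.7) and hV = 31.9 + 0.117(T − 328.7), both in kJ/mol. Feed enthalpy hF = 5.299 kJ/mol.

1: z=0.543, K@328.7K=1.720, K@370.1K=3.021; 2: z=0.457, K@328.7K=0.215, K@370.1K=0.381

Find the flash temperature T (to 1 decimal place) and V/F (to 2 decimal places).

T = 332.6 K, V/F = 0.15

Adiabatic flash: solve Rachford–Rice at each trial T, then check hF = ψ·hV(T) + (1−ψ)·hL(T).
  T = 328.7 K: K = (1.720, 0.215), RR gives ψ = 0.057, H_out = 1.818 kJ/mol
  T = 370.1 K: K = (3.021, 0.381), RR gives ψ = 0.651, H_out = 25.773 kJ/mol
  T = 349.4 K: K = (2.318, 0.291), RR gives ψ = 0.419, H_out = 15.927 kJ/mol
  T = 339.0 K: K = (2.004, 0.251), RR gives ψ = 0.270, H_out = 9.904 kJ/mol
  T = 333.9 K: K = (1.860, 0.233), RR gives ψ = 0.177, H_out = 6.289 kJ/mol
  T = 331.3 K: K = (1.789, 0.224), RR gives ψ = 0.121, H_out = 4.176 kJ/mol
  T = 332.6 K: K = (1.825, 0.228), RR gives ψ = 0.149, H_out = 5.260 kJ/mol
Linear interpolation between T = 332.6 (H_out = 5.260) and T = 333.9 (H_out = 6.289) on hF = 5.299 gives T ≈ 332.6 K, at which ψ = 0.15.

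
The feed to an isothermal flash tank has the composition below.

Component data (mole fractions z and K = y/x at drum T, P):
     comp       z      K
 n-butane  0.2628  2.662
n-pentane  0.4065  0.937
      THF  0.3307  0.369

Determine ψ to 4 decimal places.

Material balance + equilibrium reduce to Σ zᵢ(Kᵢ−1)/(1+ψ(Kᵢ−1)) = 0.
Check two-phase: ΣzᵢKᵢ = 1.2025 > 1 and Σzᵢ/Kᵢ = 1.4288 > 1, so g(0) = 0.2025 > 0 and g(1) = -0.4288 < 0.
Iterate (Newton) starting at ψ = 0.5:
  ψ = 0.5000: g = -0.09275, g' = -0.4993 → ψ = 0.3142
  ψ = 0.3142: g = 0.00052, g' = -0.5198 → ψ = 0.3152
Converged at ψ = 0.3152.

ψ = 0.3152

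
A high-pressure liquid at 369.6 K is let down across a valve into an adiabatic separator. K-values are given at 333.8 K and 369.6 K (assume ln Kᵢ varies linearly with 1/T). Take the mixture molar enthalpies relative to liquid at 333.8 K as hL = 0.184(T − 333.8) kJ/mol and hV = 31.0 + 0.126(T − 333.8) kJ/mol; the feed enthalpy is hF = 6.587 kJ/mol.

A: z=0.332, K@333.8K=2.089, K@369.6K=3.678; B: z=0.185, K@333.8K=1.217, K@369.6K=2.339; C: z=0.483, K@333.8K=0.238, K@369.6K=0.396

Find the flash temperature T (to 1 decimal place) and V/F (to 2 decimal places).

Adiabatic flash: solve Rachford–Rice at each trial T, then check hF = ψ·hV(T) + (1−ψ)·hL(T).
  T = 333.8 K: K = (2.089, 1.217, 0.238), RR gives ψ = 0.050, H_out = 1.549 kJ/mol
  T = 369.6 K: K = (3.678, 2.339, 0.396), RR gives ψ = 0.624, H_out = 24.623 kJ/mol
  T = 351.7 K: K = (2.812, 1.715, 0.311), RR gives ψ = 0.391, H_out = 15.011 kJ/mol
  T = 342.8 K: K = (2.435, 1.453, 0.273), RR gives ψ = 0.246, H_out = 9.156 kJ/mol
  T = 338.3 K: K = (2.258, 1.331, 0.255), RR gives ψ = 0.156, H_out = 5.638 kJ/mol
  T = 340.6 K: K = (2.347, 1.392, 0.264), RR gives ψ = 0.204, H_out = 7.496 kJ/mol
Linear interpolation between T = 338.3 (H_out = 5.638) and T = 340.6 (H_out = 7.496) on hF = 6.587 gives T ≈ 339.5 K, at which ψ = 0.18.

T = 339.5 K, V/F = 0.18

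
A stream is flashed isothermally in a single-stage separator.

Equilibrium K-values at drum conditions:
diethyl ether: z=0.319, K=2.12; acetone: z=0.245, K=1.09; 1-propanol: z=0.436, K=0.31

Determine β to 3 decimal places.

β = 0.136

Newton iteration, β⁰ = 0.56:
  β = 0.560: g = -0.2497, g' = -0.704 → β = 0.205
  β = 0.205: g = -0.0384, g' = -0.548 → β = 0.135
  β = 0.135: g = 0.0002, g' = -0.556 → β = 0.136
Converged at β = 0.136.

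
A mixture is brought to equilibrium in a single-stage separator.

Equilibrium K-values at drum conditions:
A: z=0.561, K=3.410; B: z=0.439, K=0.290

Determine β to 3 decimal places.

β = 0.608

Let β = V/F and solve Σ zᵢ(Kᵢ−1)/(1+β(Kᵢ−1)) = 0.
g(0) = ΣzᵢKᵢ − 1 = 1.040 and g(1) = 1 − Σzᵢ/Kᵢ = -0.678, so a root lies in (0, 1).
Newton–Raphson from β = 0.5:
  β = 0.500: g = 0.1299, g' = -1.202 → β = 0.608
Converged at β = 0.608.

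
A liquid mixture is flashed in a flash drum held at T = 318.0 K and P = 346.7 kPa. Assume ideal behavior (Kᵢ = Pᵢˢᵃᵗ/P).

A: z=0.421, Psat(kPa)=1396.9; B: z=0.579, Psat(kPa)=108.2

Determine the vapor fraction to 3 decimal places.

Raoult's law: Kᵢ = Pᵢˢᵃᵗ/P = Pᵢˢᵃᵗ/346.7.
  K_A = 1396.9/346.7 = 4.02913, K_B = 108.2/346.7 = 0.31209
Material balance + equilibrium reduce to Σ zᵢ(Kᵢ−1)/(1+ψ(Kᵢ−1)) = 0.
Check two-phase: ΣzᵢKᵢ = 1.877 > 1 and Σzᵢ/Kᵢ = 1.960 > 1, so g(0) = 0.877 > 0 and g(1) = -0.960 < 0.
Newton–Raphson from ψ = 0.5:
  ψ = 0.500: g = -0.1000, g' = -1.248 → ψ = 0.420
  ψ = 0.420: g = 0.0013, g' = -1.290 → ψ = 0.421
Converged at ψ = 0.421.

ψ = 0.421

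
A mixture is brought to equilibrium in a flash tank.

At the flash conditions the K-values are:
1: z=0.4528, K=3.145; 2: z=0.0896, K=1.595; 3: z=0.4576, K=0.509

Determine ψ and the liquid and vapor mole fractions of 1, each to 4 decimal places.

ψ = 0.8397, x_1 = 0.1617, y_1 = 0.5084

Rachford–Rice: g(ψ) = Σ zᵢ(Kᵢ−1)/(1+ψ(Kᵢ−1)) = 0.
g(0) = ΣzᵢKᵢ − 1 = 0.7999 and g(1) = 1 − Σzᵢ/Kᵢ = -0.0992, so a root lies in (0, 1).
Newton iteration, ψ⁰ = 0.5:
  ψ = 0.5000: g = 0.21194, g' = -0.6977 → ψ = 0.8038
  ψ = 0.8038: g = 0.02144, g' = -0.5963 → ψ = 0.8397
Converged at ψ = 0.8397.
Compositions from xᵢ = zᵢ/(1+ψ(Kᵢ−1)), yᵢ = Kᵢxᵢ:
  1: x = 0.1617, y = 0.5084
  2: x = 0.0597, y = 0.0953
  3: x = 0.7786, y = 0.3963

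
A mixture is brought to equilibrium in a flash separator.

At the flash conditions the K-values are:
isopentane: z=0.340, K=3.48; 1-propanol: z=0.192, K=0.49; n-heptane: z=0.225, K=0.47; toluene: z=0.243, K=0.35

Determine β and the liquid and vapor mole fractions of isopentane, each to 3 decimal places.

Newton–Raphson from β = 0.42:
  β = 0.420: g = -0.0823, g' = -0.881 → β = 0.327
  β = 0.327: g = 0.0036, g' = -0.968 → β = 0.330
Converged at β = 0.330.
Compositions from xᵢ = zᵢ/(1+β(Kᵢ−1)), yᵢ = Kᵢxᵢ:
  isopentane: x = 0.187, y = 0.650
  1-propanol: x = 0.231, y = 0.113
  n-heptane: x = 0.273, y = 0.128
  toluene: x = 0.309, y = 0.108

β = 0.330, x_isopentane = 0.187, y_isopentane = 0.650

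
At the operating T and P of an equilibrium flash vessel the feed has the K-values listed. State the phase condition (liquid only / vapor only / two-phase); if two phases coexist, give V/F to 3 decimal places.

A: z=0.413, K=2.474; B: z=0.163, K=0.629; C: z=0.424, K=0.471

ΣzᵢKᵢ = 1.324; Σzᵢ/Kᵢ = 1.326.
Both exceed 1, so a two-phase solution exists.
Material balance + equilibrium reduce to Σ zᵢ(Kᵢ−1)/(1+ψ(Kᵢ−1)) = 0.
Newton iteration, ψ⁰ = 0.57:
  ψ = 0.570: g = -0.0670, g' = -0.544 → ψ = 0.447
  ψ = 0.447: g = 0.0008, g' = -0.562 → ψ = 0.448
Converged at ψ = 0.448.

two-phase, V/F = 0.448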